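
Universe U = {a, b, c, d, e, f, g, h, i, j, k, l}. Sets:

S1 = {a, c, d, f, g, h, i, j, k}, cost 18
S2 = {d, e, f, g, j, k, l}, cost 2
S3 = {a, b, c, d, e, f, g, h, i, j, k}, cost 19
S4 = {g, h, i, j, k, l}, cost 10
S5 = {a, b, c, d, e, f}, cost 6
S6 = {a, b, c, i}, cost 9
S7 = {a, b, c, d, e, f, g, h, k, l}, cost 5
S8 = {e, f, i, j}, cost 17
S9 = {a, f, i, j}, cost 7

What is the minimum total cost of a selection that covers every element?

S7, S9 cover every element at cost 5 + 7 = 12.
Any cover uses at least 2 sets; among all covering selections none totals below 12.
Greedy by coverage-per-cost would pick S2, S7, S9 for 14 — worse than the optimum 12.

12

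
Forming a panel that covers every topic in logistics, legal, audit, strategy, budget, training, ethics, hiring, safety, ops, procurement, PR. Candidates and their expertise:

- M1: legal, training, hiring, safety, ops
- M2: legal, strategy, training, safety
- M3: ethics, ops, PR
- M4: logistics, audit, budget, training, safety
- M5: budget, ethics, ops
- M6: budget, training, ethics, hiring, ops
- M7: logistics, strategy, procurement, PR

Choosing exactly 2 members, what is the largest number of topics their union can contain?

9

Choosing M1, M7 covers {logistics, legal, strategy, training, hiring, safety, ops, procurement, PR} — 9 topics.
No choice of 2 members does better; here audit, budget, ethics are left uncovered.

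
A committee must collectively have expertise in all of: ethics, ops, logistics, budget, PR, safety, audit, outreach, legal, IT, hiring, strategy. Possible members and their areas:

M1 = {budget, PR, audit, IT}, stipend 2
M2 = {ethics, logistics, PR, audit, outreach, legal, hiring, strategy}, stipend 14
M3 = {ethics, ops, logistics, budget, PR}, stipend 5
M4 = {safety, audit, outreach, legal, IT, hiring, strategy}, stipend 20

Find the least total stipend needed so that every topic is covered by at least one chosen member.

25

M3, M4 cover every topic at stipend 5 + 20 = 25.
Any cover uses at least 2 members; among all covering selections none totals below 25.
Greedy by coverage-per-stipend would pick M1, M3, M2, M4 for 41 — worse than the optimum 25.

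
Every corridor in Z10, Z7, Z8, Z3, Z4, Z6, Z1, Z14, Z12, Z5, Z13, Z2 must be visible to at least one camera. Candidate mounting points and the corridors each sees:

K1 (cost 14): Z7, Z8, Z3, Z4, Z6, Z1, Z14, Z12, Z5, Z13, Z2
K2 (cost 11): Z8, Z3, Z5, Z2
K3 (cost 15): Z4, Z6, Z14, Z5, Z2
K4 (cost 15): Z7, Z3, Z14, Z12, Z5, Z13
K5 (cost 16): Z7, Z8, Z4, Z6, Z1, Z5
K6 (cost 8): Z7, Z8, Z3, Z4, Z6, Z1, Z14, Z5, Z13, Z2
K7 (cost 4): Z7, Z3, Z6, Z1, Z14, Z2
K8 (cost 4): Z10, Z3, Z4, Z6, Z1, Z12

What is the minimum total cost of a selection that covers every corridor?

12

K6, K8 cover every corridor at cost 8 + 4 = 12.
Any cover uses at least 2 camera mounts; among all covering selections none totals below 12.
Greedy by coverage-per-cost would pick K7, K8, K6 for 16 — worse than the optimum 12.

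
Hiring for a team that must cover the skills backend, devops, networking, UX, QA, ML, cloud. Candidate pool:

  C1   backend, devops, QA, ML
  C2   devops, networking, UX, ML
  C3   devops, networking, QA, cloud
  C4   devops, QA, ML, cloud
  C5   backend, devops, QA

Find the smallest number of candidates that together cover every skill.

3

C1, C2, C3 together cover {backend, devops, networking, UX, QA, ML, cloud} — every skill.
No 2 of the 5 candidates cover everything (all 10 pairs fall short), so 3 is minimum.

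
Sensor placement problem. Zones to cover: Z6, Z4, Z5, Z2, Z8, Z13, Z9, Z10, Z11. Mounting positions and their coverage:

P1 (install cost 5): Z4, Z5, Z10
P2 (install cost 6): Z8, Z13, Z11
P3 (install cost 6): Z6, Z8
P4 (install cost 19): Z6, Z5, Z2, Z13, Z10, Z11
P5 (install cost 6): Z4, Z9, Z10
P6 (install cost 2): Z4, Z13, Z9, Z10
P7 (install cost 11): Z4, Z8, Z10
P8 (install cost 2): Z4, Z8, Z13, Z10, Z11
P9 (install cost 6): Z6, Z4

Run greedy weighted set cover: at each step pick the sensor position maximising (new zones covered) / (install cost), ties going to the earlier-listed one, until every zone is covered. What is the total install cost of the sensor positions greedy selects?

Pick 1: P8 adds 5 new (Z4, Z8, Z13, Z10, Z11) at install cost 2 (ratio 5/2).
Pick 2: P6 adds 1 new (Z9) at install cost 2 (ratio 1/2).
Pick 3: P1 adds 1 new (Z5) at install cost 5 (ratio 1/5).
Pick 4: P3 adds 1 new (Z6) at install cost 6 (ratio 1/6).
Pick 5: P4 adds 1 new (Z2) at install cost 19 (ratio 1/19).
Greedy total install cost: 2 + 2 + 5 + 6 + 19 = 34. (The true optimum is 23, so greedy overshoots here.)

34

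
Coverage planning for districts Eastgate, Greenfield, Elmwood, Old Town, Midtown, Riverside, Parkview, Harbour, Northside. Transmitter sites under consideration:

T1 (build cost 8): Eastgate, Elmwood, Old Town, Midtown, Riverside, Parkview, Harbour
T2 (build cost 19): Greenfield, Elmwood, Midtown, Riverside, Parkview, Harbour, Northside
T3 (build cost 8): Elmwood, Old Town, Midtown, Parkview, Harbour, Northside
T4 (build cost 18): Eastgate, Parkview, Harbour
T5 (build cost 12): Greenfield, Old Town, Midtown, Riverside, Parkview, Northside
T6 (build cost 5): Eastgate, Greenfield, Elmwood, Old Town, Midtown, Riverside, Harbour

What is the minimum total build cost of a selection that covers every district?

13

T3, T6 cover every district at build cost 8 + 5 = 13.
Any cover uses at least 2 transmitter sites; among all covering selections none totals below 13.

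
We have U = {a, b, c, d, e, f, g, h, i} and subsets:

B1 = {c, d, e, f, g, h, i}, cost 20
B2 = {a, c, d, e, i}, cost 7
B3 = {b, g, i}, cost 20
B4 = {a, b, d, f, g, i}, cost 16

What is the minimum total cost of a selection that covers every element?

B1, B4 cover every element at cost 20 + 16 = 36.
Any cover uses at least 2 sets; among all covering selections none totals below 36.

36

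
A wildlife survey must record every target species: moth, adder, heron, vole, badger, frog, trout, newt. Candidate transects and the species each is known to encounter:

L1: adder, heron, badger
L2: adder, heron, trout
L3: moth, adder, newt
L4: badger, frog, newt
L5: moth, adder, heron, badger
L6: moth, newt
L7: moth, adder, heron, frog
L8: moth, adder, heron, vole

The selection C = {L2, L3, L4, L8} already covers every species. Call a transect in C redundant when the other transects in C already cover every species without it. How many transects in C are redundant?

1

Drop L2: trout uncovered — not redundant.
Drop L3: the rest still cover every species — redundant.
Drop L4: badger, frog uncovered — not redundant.
Drop L8: vole uncovered — not redundant.
1 redundant: L3.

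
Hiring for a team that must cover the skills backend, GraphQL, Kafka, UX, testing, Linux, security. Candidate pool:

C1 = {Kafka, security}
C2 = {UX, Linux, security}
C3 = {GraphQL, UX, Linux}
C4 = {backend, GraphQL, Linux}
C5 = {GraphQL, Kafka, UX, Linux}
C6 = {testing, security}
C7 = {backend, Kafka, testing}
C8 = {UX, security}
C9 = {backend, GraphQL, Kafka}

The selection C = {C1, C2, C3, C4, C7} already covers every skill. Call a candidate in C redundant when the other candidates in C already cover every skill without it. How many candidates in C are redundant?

4

Drop C1: the rest still cover every skill — redundant.
Drop C2: the rest still cover every skill — redundant.
Drop C3: the rest still cover every skill — redundant.
Drop C4: the rest still cover every skill — redundant.
Drop C7: testing uncovered — not redundant.
4 redundant: C1, C2, C3, C4.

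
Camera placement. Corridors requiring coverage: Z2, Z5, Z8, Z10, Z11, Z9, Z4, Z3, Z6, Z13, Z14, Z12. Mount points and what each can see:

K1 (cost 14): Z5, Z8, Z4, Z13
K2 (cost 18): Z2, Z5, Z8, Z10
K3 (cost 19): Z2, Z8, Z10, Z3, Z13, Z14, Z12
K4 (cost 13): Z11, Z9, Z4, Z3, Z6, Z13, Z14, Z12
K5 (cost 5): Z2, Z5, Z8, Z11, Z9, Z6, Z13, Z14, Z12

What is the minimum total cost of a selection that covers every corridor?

K2, K4 cover every corridor at cost 18 + 13 = 31.
Any cover uses at least 2 camera mounts; among all covering selections none totals below 31.

31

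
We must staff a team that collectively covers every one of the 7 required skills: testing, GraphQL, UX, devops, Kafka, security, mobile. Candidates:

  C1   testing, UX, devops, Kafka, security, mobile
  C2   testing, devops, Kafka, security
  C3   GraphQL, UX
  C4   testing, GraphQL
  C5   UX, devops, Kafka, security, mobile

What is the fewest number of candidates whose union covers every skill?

C1, C3 together cover {testing, GraphQL, UX, devops, Kafka, security, mobile} — every skill.
No single candidate contains all 7 skills, so 2 is optimal.

2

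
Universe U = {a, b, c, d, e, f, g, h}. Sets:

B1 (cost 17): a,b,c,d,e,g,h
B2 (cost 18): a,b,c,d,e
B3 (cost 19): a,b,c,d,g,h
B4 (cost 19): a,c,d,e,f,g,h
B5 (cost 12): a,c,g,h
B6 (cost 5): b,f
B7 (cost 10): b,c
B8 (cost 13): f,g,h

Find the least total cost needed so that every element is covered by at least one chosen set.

22

B1, B6 cover every element at cost 17 + 5 = 22.
Any cover uses at least 2 sets; among all covering selections none totals below 22.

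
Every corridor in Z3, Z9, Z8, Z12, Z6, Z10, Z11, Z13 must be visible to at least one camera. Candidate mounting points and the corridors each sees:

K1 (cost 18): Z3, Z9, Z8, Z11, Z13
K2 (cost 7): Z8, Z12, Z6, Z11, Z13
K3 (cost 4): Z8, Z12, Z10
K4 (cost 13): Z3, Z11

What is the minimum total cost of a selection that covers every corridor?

29

K1, K2, K3 cover every corridor at cost 18 + 7 + 4 = 29.
Any cover uses at least 3 camera mounts; among all covering selections none totals below 29.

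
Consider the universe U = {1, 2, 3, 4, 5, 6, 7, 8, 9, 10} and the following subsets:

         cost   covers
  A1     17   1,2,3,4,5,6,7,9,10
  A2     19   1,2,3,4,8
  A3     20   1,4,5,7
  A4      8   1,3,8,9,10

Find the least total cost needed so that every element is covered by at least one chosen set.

25

A1, A4 cover every element at cost 17 + 8 = 25.
Any cover uses at least 2 sets; among all covering selections none totals below 25.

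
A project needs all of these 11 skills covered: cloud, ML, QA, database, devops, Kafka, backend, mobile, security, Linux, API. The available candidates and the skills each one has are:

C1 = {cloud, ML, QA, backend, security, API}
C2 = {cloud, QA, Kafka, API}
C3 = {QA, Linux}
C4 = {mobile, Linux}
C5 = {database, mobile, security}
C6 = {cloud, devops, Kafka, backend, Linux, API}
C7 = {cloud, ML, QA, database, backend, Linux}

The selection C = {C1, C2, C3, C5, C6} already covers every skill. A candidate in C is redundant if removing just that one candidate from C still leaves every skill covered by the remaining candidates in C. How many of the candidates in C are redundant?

Drop C1: ML uncovered — not redundant.
Drop C2: the rest still cover every skill — redundant.
Drop C3: the rest still cover every skill — redundant.
Drop C5: database, mobile uncovered — not redundant.
Drop C6: devops uncovered — not redundant.
2 redundant: C2, C3.

2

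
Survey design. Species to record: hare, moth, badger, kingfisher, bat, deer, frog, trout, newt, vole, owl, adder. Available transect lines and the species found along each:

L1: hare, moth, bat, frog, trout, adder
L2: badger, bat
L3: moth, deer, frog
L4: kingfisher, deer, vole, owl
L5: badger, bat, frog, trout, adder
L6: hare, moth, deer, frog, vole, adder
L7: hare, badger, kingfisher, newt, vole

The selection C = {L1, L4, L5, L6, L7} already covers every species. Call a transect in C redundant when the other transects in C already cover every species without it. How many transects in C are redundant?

Drop L1: the rest still cover every species — redundant.
Drop L4: owl uncovered — not redundant.
Drop L5: the rest still cover every species — redundant.
Drop L6: the rest still cover every species — redundant.
Drop L7: newt uncovered — not redundant.
3 redundant: L1, L5, L6.

3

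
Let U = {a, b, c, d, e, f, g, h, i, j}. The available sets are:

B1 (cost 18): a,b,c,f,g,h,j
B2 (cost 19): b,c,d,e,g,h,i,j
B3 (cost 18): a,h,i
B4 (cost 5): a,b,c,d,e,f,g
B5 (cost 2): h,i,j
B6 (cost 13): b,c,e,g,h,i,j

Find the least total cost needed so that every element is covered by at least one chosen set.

7

B4, B5 cover every element at cost 5 + 2 = 7.
Any cover uses at least 2 sets; among all covering selections none totals below 7.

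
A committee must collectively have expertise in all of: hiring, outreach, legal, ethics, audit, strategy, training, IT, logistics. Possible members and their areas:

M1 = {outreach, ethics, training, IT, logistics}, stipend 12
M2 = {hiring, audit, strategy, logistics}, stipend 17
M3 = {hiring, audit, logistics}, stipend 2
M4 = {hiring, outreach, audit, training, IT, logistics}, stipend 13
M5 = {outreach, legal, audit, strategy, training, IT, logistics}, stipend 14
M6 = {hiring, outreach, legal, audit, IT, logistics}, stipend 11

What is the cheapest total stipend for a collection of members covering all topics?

M1, M3, M5 cover every topic at stipend 12 + 2 + 14 = 28.
Any cover uses at least 3 members; among all covering selections none totals below 28.

28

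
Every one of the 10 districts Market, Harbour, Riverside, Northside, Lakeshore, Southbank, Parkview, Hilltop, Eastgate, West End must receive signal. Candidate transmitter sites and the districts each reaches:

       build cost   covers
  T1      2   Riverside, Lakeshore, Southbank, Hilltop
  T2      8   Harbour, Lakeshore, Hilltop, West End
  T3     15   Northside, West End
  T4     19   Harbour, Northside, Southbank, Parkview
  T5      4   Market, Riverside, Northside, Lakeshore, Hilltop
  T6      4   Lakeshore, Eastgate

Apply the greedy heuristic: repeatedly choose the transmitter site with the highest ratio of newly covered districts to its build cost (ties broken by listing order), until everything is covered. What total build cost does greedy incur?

Pick 1: T1 adds 4 new (Riverside, Lakeshore, Southbank, Hilltop) at build cost 2 (ratio 4/2).
Pick 2: T5 adds 2 new (Market, Northside) at build cost 4 (ratio 2/4).
Pick 3: T2 adds 2 new (Harbour, West End) at build cost 8 (ratio 2/8).
Pick 4: T6 adds 1 new (Eastgate) at build cost 4 (ratio 1/4).
Pick 5: T4 adds 1 new (Parkview) at build cost 19 (ratio 1/19).
Greedy total build cost: 2 + 4 + 8 + 4 + 19 = 37. (The true optimum is 35, so greedy overshoots here.)

37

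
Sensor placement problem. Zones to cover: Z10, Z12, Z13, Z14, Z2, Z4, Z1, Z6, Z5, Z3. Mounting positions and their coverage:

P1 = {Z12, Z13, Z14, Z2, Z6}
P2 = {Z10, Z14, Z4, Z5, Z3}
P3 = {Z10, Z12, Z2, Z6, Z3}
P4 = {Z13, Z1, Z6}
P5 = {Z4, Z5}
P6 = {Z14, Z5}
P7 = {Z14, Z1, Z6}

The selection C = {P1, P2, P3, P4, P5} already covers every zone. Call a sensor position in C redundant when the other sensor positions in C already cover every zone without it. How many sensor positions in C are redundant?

Drop P1: the rest still cover every zone — redundant.
Drop P2: the rest still cover every zone — redundant.
Drop P3: the rest still cover every zone — redundant.
Drop P4: Z1 uncovered — not redundant.
Drop P5: the rest still cover every zone — redundant.
4 redundant: P1, P2, P3, P5.

4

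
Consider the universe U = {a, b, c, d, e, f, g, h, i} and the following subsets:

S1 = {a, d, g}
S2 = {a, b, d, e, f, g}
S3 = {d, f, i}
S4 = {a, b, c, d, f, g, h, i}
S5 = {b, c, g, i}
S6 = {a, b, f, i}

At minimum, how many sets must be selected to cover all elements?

2

S2, S4 together cover {a, b, c, d, e, f, g, h, i} — every element.
No single set contains all 9 elements, so 2 is optimal.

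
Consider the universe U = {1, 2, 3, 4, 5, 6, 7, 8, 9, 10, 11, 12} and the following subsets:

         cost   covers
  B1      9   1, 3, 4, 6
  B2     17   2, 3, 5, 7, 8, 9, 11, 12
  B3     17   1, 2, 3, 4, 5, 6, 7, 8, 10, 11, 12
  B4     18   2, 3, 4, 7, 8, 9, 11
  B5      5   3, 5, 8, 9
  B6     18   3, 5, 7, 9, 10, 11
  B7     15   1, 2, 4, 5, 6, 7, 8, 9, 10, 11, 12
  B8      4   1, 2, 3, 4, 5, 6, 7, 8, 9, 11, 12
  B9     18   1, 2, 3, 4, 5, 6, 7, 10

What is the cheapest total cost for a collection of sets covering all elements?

B7, B8 cover every element at cost 15 + 4 = 19.
Any cover uses at least 2 sets; among all covering selections none totals below 19.

19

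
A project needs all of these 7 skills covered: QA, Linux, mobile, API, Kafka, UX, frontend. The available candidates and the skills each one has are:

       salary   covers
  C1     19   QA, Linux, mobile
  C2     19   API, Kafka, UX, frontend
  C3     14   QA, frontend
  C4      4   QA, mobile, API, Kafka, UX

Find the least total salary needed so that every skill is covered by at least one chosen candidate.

37

C1, C3, C4 cover every skill at salary 19 + 14 + 4 = 37.
Any cover uses at least 2 candidates; among all covering selections none totals below 37.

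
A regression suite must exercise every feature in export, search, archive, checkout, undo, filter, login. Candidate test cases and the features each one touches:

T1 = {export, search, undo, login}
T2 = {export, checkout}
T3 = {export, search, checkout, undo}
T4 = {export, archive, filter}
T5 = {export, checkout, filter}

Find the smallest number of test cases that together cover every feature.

T1, T2, T4 together cover {export, search, archive, checkout, undo, filter, login} — every feature.
No 2 of the 5 test cases cover everything (all 10 pairs fall short), so 3 is minimum.

3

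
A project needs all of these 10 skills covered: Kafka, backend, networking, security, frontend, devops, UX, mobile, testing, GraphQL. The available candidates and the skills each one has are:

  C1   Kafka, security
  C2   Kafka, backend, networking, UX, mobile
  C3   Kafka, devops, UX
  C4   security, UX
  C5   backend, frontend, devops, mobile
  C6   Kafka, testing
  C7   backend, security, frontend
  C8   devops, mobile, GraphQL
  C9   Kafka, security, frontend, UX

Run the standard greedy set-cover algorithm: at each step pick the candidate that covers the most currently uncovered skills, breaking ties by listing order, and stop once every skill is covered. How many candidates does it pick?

Pick 1: C2 covers 5 new skills (Kafka, backend, networking, UX, mobile).
Pick 2: C5 covers 2 new skills (frontend, devops).
Pick 3: C1 covers 1 new skills (security).
Pick 4: C6 covers 1 new skills (testing).
Pick 5: C8 covers 1 new skills (GraphQL).
Greedy uses 5 candidates. (The true minimum is 4.)

5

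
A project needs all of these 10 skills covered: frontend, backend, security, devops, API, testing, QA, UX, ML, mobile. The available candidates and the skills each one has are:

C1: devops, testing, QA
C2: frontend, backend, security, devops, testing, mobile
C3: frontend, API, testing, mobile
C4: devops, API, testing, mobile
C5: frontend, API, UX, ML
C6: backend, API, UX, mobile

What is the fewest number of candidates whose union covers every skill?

C1, C2, C5 together cover {frontend, backend, security, devops, API, testing, QA, UX, ML, mobile} — every skill.
No 2 of the 6 candidates cover everything (all 15 pairs fall short), so 3 is minimum.

3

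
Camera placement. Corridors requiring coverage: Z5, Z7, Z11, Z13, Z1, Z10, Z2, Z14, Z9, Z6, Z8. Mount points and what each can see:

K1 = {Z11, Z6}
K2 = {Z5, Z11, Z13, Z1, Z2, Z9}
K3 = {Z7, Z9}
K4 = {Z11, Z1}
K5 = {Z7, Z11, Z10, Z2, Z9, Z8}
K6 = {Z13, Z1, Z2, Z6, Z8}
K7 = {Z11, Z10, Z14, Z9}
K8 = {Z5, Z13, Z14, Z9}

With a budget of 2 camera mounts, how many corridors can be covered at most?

Choosing K2, K5 covers {Z5, Z7, Z11, Z13, Z1, Z10, Z2, Z9, Z8} — 9 corridors.
No choice of 2 camera mounts does better; here Z14, Z6 are left uncovered.

9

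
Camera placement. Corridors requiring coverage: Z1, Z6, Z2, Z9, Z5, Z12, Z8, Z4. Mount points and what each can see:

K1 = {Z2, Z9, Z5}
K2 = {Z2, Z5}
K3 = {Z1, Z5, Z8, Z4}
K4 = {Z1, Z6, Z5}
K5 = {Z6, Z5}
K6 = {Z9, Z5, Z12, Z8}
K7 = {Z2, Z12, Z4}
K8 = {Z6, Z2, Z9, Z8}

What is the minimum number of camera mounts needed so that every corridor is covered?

3

K3, K6, K8 together cover {Z1, Z6, Z2, Z9, Z5, Z12, Z8, Z4} — every corridor.
No 2 of the 8 camera mounts cover everything (all 28 pairs fall short), so 3 is minimum.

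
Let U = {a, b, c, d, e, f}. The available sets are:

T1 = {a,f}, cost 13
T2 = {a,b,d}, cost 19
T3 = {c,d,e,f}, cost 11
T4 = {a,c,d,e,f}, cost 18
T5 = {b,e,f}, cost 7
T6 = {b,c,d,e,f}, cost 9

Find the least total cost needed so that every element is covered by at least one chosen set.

22

T1, T6 cover every element at cost 13 + 9 = 22.
Any cover uses at least 2 sets; among all covering selections none totals below 22.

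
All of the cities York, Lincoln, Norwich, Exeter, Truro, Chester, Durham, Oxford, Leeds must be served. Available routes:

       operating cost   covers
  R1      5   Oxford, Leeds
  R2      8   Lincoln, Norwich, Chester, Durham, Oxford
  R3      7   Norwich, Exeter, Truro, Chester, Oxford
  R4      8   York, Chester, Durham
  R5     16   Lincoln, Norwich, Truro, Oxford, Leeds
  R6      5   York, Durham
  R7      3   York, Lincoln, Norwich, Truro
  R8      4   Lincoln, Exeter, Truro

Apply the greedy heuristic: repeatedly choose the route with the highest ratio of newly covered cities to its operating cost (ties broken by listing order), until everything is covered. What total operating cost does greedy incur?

Pick 1: R7 adds 4 new (York, Lincoln, Norwich, Truro) at operating cost 3 (ratio 4/3).
Pick 2: R3 adds 3 new (Exeter, Chester, Oxford) at operating cost 7 (ratio 3/7).
Pick 3: R1 adds 1 new (Leeds) at operating cost 5 (ratio 1/5).
Pick 4: R6 adds 1 new (Durham) at operating cost 5 (ratio 1/5).
Greedy total operating cost: 3 + 7 + 5 + 5 = 20.

20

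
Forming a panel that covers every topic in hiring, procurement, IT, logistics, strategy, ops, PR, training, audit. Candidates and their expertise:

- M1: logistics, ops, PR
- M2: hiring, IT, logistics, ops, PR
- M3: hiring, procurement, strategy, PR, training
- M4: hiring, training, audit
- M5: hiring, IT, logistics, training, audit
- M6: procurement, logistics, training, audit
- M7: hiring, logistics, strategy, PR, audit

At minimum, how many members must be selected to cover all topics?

3

M1, M3, M5 together cover {hiring, procurement, IT, logistics, strategy, ops, PR, training, audit} — every topic.
No 2 of the 7 members cover everything (all 21 pairs fall short), so 3 is minimum.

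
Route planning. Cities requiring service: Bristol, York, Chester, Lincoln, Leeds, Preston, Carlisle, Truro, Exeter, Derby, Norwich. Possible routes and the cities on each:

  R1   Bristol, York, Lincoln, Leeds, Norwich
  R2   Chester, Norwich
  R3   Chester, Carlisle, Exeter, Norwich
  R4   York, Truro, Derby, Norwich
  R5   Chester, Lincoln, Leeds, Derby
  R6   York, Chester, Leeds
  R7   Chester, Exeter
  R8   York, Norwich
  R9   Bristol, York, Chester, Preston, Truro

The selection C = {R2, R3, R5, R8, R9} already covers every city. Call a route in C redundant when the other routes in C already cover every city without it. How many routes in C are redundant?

2

Drop R2: the rest still cover every city — redundant.
Drop R3: Carlisle, Exeter uncovered — not redundant.
Drop R5: Lincoln, Leeds, Derby uncovered — not redundant.
Drop R8: the rest still cover every city — redundant.
Drop R9: Bristol, Preston, Truro uncovered — not redundant.
2 redundant: R2, R8.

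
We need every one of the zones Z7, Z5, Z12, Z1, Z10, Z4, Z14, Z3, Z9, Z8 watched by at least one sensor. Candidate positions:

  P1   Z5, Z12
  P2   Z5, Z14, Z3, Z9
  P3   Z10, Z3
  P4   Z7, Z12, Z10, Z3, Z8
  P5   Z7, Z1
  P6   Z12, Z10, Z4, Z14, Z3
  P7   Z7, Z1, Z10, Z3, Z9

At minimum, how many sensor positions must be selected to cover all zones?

P1, P4, P6, P7 together cover {Z7, Z5, Z12, Z1, Z10, Z4, Z14, Z3, Z9, Z8} — every zone.
No 3 of the 7 sensor positions cover everything (all 35 triples fall short), so 4 is minimum.

4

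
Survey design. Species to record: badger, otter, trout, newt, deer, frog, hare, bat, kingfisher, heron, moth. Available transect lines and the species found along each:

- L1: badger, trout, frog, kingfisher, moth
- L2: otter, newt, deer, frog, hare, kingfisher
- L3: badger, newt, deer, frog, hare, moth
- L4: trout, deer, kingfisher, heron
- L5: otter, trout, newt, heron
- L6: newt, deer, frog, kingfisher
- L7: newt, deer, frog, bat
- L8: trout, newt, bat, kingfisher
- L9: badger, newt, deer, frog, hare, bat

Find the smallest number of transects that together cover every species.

3

L1, L5, L9 together cover {badger, otter, trout, newt, deer, frog, hare, bat, kingfisher, heron, moth} — every species.
No 2 of the 9 transects cover everything (all 36 pairs fall short), so 3 is minimum.
Greedy (largest uncovered first) would take L2, L1, L4, L7 — 4 transects — but 3 suffice.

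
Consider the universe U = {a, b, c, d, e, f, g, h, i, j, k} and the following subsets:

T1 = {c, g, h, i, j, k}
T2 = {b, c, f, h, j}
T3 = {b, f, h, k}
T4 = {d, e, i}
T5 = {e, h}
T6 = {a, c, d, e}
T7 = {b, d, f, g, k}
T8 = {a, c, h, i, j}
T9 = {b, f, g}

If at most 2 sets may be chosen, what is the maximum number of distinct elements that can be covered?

Choosing T7, T8 covers {a, b, c, d, f, g, h, i, j, k} — 10 elements.
No choice of 2 sets does better; here e is left uncovered.

10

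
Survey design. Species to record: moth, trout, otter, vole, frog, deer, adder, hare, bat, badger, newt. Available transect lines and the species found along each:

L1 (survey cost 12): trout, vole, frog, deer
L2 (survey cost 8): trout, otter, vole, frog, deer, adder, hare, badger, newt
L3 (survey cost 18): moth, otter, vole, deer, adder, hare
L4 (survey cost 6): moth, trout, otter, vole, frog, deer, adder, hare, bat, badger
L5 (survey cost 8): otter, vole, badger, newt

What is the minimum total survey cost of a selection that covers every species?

L2, L4 cover every species at survey cost 8 + 6 = 14.
Any cover uses at least 2 transects; among all covering selections none totals below 14.

14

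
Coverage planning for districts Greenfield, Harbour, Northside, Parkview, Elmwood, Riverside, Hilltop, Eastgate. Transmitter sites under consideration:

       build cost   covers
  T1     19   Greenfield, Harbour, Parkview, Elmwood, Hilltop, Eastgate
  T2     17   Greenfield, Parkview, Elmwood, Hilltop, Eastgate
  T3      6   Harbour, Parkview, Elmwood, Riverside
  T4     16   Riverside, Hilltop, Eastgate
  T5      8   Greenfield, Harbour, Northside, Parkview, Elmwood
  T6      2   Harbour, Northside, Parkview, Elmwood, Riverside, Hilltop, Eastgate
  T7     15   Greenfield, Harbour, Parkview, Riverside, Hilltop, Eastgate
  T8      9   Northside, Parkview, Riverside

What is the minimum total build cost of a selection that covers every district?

T5, T6 cover every district at build cost 8 + 2 = 10.
Any cover uses at least 2 transmitter sites; among all covering selections none totals below 10.

10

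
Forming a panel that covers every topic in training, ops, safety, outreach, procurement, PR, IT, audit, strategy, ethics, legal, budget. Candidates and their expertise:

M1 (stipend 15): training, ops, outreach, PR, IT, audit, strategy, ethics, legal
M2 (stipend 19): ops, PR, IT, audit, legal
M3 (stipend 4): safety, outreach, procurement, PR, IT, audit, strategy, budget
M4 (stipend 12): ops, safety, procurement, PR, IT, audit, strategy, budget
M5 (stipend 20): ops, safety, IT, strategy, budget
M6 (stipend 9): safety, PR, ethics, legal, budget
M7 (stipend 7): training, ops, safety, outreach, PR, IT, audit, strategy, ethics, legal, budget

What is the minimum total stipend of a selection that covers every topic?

11

M3, M7 cover every topic at stipend 4 + 7 = 11.
Any cover uses at least 2 members; among all covering selections none totals below 11.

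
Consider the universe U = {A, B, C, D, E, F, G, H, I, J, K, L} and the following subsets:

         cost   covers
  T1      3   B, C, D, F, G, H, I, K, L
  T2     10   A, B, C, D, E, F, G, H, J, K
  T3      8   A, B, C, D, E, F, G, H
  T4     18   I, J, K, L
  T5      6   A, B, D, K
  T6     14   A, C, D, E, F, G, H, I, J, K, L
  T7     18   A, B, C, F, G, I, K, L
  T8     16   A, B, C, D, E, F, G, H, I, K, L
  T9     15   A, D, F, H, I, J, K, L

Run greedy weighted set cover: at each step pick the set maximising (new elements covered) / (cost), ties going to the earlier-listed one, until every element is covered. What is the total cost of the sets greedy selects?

13

Pick 1: T1 adds 9 new (B, C, D, F, G, H, I, K, L) at cost 3 (ratio 9/3).
Pick 2: T2 adds 3 new (A, E, J) at cost 10 (ratio 3/10).
Greedy total cost: 3 + 10 = 13.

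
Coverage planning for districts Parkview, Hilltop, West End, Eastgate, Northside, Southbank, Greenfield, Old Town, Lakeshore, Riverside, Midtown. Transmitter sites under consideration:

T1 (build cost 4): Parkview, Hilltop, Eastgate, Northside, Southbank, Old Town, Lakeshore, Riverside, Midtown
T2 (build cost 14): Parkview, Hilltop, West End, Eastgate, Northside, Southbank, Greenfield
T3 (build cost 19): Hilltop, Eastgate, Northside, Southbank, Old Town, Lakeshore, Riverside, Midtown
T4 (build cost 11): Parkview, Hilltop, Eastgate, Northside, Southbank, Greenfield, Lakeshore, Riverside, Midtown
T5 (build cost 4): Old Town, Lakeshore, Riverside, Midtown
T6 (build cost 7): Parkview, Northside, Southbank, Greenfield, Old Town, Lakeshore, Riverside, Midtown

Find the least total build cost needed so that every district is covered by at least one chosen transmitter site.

18

T1, T2 cover every district at build cost 4 + 14 = 18.
Any cover uses at least 2 transmitter sites; among all covering selections none totals below 18.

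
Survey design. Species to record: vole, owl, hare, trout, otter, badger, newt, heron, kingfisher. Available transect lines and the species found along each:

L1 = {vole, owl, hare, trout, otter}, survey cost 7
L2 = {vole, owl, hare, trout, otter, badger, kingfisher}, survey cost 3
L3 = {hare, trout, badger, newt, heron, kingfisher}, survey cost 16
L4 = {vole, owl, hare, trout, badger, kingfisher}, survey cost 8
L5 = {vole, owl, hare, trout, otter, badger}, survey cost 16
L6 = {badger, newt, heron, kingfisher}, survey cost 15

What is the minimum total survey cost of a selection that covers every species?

18

L2, L6 cover every species at survey cost 3 + 15 = 18.
Any cover uses at least 2 transects; among all covering selections none totals below 18.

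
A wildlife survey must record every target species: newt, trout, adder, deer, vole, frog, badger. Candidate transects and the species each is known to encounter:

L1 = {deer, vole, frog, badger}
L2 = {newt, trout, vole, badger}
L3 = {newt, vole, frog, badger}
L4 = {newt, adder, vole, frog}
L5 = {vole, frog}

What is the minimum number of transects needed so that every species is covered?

L1, L2, L4 together cover {newt, trout, adder, deer, vole, frog, badger} — every species.
No 2 of the 5 transects cover everything (all 10 pairs fall short), so 3 is minimum.

3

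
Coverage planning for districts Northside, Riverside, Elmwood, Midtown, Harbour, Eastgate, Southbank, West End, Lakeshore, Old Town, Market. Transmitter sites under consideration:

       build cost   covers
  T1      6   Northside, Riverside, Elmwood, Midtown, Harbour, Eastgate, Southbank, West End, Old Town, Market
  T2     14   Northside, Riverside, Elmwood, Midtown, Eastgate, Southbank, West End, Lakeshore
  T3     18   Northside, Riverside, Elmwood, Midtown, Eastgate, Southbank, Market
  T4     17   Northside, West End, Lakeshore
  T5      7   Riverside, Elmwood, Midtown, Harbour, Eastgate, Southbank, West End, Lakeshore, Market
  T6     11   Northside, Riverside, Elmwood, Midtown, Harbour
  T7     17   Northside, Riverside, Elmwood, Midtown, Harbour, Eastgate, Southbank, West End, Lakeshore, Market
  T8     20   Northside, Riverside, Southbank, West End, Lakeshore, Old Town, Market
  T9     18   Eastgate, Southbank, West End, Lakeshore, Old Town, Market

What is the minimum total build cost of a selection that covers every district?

T1, T5 cover every district at build cost 6 + 7 = 13.
Any cover uses at least 2 transmitter sites; among all covering selections none totals below 13.

13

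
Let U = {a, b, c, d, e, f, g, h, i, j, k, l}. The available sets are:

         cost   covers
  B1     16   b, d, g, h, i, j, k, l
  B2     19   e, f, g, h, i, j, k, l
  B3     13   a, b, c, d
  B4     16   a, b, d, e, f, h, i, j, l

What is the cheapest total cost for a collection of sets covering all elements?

32

B2, B3 cover every element at cost 19 + 13 = 32.
Any cover uses at least 2 sets; among all covering selections none totals below 32.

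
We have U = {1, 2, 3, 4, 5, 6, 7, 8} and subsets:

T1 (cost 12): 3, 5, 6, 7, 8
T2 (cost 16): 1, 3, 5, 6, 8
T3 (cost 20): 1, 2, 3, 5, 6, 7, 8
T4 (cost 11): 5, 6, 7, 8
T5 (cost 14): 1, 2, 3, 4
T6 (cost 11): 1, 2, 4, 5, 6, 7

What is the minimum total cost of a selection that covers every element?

23

T1, T6 cover every element at cost 12 + 11 = 23.
Any cover uses at least 2 sets; among all covering selections none totals below 23.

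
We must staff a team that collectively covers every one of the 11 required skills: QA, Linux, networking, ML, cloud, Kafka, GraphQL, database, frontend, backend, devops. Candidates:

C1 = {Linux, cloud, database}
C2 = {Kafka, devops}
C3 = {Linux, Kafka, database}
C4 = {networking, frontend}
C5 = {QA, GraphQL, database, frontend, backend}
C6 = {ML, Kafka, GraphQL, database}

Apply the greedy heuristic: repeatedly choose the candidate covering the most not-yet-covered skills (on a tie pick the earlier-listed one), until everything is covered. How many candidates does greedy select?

Pick 1: C5 covers 5 new skills (QA, GraphQL, database, frontend, backend).
Pick 2: C1 covers 2 new skills (Linux, cloud).
Pick 3: C2 covers 2 new skills (Kafka, devops).
Pick 4: C4 covers 1 new skills (networking).
Pick 5: C6 covers 1 new skills (ML).
Greedy uses 5 candidates.

5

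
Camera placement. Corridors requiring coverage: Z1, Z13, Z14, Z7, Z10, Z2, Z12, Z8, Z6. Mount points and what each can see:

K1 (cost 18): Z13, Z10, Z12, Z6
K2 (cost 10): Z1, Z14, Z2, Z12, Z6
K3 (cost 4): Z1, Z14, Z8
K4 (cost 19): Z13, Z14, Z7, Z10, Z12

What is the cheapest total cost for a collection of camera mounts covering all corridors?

K2, K3, K4 cover every corridor at cost 10 + 4 + 19 = 33.
Any cover uses at least 3 camera mounts; among all covering selections none totals below 33.

33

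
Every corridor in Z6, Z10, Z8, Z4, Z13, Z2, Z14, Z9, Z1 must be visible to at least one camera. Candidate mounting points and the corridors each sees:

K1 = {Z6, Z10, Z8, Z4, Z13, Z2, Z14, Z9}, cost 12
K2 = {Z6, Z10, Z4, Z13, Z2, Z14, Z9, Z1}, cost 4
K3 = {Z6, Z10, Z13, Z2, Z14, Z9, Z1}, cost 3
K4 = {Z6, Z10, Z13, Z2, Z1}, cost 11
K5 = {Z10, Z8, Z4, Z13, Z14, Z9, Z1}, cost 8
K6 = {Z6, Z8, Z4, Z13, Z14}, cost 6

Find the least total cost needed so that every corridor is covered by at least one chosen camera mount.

K3, K6 cover every corridor at cost 3 + 6 = 9.
Any cover uses at least 2 camera mounts; among all covering selections none totals below 9.

9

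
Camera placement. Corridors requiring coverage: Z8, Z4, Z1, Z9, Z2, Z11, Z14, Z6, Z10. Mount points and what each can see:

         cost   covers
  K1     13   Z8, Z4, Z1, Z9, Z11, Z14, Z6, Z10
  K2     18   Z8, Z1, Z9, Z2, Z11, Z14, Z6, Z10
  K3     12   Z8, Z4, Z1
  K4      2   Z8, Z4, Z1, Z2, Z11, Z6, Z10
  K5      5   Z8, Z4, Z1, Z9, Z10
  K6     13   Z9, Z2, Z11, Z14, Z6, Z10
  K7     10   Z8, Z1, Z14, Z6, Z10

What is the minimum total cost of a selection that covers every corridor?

15

K1, K4 cover every corridor at cost 13 + 2 = 15.
Any cover uses at least 2 camera mounts; among all covering selections none totals below 15.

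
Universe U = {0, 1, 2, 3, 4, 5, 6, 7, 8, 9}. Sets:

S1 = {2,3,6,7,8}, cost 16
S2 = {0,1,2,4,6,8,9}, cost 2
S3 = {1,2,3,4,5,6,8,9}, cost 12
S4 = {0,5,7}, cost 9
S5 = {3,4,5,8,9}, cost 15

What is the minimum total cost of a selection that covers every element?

S3, S4 cover every element at cost 12 + 9 = 21.
Any cover uses at least 2 sets; among all covering selections none totals below 21.
Greedy by coverage-per-cost would pick S2, S4, S3 for 23 — worse than the optimum 21.

21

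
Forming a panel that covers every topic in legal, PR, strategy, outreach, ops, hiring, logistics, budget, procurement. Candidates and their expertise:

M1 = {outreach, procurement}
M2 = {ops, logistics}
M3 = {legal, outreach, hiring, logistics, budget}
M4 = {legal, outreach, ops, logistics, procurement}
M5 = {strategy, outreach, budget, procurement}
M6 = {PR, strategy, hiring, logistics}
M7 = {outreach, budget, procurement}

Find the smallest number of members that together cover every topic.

3

M3, M4, M6 together cover {legal, PR, strategy, outreach, ops, hiring, logistics, budget, procurement} — every topic.
No 2 of the 7 members cover everything (all 21 pairs fall short), so 3 is minimum.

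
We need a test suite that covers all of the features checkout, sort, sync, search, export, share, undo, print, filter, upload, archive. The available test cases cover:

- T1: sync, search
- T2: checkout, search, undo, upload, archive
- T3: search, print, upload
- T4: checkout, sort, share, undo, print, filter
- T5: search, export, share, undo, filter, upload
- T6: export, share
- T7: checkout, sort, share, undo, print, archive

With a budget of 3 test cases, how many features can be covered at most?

Choosing T1, T5, T7 covers {checkout, sort, sync, search, export, share, undo, print, filter, upload, archive} — 11 features.
That is all 11 features.

11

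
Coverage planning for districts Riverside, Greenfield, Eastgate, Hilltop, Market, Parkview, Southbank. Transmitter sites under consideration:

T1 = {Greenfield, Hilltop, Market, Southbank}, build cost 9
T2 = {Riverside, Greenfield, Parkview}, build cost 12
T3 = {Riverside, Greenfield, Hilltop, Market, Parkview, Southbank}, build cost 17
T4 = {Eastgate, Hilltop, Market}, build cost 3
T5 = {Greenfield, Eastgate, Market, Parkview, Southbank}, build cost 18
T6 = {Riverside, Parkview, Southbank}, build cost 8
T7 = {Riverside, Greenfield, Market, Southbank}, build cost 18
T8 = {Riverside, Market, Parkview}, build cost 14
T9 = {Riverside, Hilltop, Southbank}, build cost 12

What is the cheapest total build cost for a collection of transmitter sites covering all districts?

T3, T4 cover every district at build cost 17 + 3 = 20.
Any cover uses at least 2 transmitter sites; among all covering selections none totals below 20.

20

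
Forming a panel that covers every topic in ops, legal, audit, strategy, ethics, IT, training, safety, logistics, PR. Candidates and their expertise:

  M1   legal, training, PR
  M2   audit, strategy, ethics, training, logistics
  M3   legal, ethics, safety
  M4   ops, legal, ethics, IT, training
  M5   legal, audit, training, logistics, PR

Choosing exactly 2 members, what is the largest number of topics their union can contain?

Choosing M2, M4 covers {ops, legal, audit, strategy, ethics, IT, training, logistics} — 8 topics.
No choice of 2 members does better; here safety, PR are left uncovered.

8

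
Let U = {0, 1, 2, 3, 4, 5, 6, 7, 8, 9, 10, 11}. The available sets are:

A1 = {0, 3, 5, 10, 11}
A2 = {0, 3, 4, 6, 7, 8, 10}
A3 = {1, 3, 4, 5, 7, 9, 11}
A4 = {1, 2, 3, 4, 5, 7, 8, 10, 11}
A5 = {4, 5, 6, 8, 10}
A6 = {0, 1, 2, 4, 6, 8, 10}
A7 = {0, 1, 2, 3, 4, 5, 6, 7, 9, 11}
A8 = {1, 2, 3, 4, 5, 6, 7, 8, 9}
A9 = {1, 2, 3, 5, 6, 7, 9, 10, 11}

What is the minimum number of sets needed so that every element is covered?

2

A1, A8 together cover {0, 1, 2, 3, 4, 5, 6, 7, 8, 9, 10, 11} — every element.
No single set contains all 12 elements, so 2 is optimal.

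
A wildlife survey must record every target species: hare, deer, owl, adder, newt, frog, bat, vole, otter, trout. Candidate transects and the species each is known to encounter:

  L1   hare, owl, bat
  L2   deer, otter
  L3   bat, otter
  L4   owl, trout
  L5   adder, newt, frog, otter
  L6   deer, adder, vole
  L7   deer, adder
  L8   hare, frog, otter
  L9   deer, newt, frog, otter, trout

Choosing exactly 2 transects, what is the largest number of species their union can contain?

8

Choosing L1, L9 covers {hare, deer, owl, newt, frog, bat, otter, trout} — 8 species.
No choice of 2 transects does better; here adder, vole are left uncovered.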